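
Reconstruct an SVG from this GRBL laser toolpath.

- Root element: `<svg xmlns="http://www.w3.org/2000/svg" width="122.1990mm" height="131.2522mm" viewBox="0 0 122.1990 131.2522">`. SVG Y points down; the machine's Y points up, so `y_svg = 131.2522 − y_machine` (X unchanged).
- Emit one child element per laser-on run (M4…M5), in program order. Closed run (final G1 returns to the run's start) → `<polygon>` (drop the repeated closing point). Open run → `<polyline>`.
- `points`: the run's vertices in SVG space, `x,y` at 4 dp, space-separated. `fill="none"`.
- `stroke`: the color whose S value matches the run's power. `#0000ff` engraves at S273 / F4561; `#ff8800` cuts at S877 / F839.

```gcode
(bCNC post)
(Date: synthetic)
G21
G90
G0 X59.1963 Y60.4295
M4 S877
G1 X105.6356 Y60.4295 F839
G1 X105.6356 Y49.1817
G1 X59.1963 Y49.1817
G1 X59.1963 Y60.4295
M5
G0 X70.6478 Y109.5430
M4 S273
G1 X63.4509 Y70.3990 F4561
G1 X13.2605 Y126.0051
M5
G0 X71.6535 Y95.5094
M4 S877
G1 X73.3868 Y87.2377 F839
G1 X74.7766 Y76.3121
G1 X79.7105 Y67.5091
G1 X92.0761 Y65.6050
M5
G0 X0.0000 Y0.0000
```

y_svg = 131.2522 − y_m.

[1] S877→`#ff8800` (cut); closed run; points: 59.1963,70.8227 105.6356,70.8227 105.6356,82.0705 59.1963,82.0705

[2] S273→`#0000ff` (engrave); open run; points: 70.6478,21.7092 63.4509,60.8532 13.2605,5.2471

[3] S877→`#ff8800` (cut); open run; points: 71.6535,35.7428 73.3868,44.0145 74.7766,54.9401 79.7105,63.7431 92.0761,65.6472

<svg xmlns="http://www.w3.org/2000/svg" width="122.1990mm" height="131.2522mm" viewBox="0 0 122.1990 131.2522">
  <polygon points="59.1963,70.8227 105.6356,70.8227 105.6356,82.0705 59.1963,82.0705" fill="none" stroke="#ff8800"/>
  <polyline points="70.6478,21.7092 63.4509,60.8532 13.2605,5.2471" fill="none" stroke="#0000ff"/>
  <polyline points="71.6535,35.7428 73.3868,44.0145 74.7766,54.9401 79.7105,63.7431 92.0761,65.6472" fill="none" stroke="#ff8800"/>
</svg>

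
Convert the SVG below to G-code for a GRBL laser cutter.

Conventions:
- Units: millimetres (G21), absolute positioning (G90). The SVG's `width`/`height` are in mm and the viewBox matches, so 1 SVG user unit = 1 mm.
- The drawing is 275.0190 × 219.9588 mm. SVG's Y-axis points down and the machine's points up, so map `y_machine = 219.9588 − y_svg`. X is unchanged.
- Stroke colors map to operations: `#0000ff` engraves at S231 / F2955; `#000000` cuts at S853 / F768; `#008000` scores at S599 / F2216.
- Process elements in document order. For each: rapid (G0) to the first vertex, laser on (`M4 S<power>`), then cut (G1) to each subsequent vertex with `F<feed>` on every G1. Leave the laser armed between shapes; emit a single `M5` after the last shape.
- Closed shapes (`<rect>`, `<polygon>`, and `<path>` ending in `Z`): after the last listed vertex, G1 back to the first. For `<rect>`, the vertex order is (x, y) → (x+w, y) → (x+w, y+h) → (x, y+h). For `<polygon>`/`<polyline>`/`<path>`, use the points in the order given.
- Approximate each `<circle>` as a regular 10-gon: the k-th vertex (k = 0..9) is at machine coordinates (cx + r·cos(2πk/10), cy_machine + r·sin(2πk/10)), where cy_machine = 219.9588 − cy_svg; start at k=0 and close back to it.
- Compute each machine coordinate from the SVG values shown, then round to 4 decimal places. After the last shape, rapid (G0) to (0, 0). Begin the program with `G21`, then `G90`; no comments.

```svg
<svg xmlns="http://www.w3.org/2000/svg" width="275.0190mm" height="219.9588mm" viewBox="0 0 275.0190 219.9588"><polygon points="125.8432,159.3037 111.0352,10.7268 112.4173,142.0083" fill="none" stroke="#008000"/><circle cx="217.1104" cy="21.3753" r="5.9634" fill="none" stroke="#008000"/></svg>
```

G21
G90
G0 X125.8432 Y60.6551
M4 S599
G1 X111.0352 Y209.2320 F2216
G1 X112.4173 Y77.9505 F2216
G1 X125.8432 Y60.6551 F2216
G0 X223.0738 Y198.5835
M4 S599
G1 X221.9349 Y202.0887 F2216
G1 X218.9532 Y204.2550 F2216
G1 X215.2676 Y204.2550 F2216
G1 X212.2859 Y202.0887 F2216
G1 X211.1470 Y198.5835 F2216
G1 X212.2859 Y195.0783 F2216
G1 X215.2676 Y192.9120 F2216
G1 X218.9532 Y192.9120 F2216
G1 X221.9349 Y195.0783 F2216
G1 X223.0738 Y198.5835 F2216
M5
G0 X0.0000 Y0.0000

viewBox `0 0 275.0190 219.9588` with mm width/height → 1 unit = 1 mm. Flip: y_m = 219.9588 − y_svg.

**Shape 1** — `<polygon>` closed polygon, stroke `#008000` → score (S599, F2216). Machine vertices: (125.8432,60.6551) → (111.0352,209.2320) → (112.4173,77.9505) → (125.8432,60.6551). Closed: final G1 returns to the first vertex.

**Shape 2** — `<circle>` circle, stroke `#008000` → score (S599, F2216). Machine vertices: (223.0738,198.5835) → (221.9349,202.0887) → (218.9532,204.2550) → (215.2676,204.2550) → (212.2859,202.0887) → (211.1470,198.5835) → (212.2859,195.0783) → (215.2676,192.9120) → (218.9532,192.9120) → (221.9349,195.0783) → (223.0738,198.5835). Closed: final G1 returns to the first vertex.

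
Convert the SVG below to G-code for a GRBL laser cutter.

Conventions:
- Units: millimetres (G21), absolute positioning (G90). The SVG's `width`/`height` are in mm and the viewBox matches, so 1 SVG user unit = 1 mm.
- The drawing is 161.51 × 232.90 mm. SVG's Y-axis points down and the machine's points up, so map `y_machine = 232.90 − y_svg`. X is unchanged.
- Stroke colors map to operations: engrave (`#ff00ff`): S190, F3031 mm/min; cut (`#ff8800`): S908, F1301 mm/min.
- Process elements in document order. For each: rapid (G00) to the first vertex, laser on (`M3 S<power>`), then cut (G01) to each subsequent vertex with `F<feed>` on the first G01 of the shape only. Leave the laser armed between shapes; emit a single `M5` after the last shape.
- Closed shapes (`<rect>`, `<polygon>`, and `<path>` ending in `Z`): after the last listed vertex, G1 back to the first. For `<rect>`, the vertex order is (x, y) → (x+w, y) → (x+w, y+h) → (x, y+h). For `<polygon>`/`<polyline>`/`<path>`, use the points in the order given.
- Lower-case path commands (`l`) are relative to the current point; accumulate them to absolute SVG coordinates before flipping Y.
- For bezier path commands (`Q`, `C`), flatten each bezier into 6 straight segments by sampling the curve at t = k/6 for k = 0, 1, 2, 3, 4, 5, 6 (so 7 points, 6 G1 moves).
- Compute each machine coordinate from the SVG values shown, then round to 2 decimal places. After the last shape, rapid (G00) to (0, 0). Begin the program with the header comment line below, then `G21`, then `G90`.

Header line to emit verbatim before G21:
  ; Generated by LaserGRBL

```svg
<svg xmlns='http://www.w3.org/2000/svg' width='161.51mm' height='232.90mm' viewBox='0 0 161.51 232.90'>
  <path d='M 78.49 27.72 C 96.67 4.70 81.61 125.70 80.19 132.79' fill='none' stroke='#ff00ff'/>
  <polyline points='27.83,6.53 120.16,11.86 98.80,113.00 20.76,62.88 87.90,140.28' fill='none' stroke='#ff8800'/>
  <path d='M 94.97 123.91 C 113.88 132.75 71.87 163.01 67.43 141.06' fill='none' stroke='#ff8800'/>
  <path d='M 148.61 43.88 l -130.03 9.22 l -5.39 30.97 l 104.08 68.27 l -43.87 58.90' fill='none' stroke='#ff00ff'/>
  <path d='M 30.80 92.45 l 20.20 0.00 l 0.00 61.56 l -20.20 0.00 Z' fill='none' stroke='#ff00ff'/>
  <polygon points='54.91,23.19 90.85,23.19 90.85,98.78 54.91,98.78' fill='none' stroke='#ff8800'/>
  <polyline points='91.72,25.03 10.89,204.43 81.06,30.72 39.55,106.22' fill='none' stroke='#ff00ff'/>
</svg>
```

viewBox `0 0 161.51 232.90` with mm width/height → 1 unit = 1 mm. Flip: y_m = 232.90 − y_svg.

**Shape 1** — `<path>` cubic bezier, stroke `#ff00ff` → engrave (S190, F3031). Control points (SVG): P0=(78.49,27.72), P1=(96.67,4.70), P2=(81.61,125.70), P3=(80.19,132.79); sampled at t=k/6. Machine vertices: (78.49,205.18) → (85.03,205.88) → (87.33,189.75) → (86.69,163.94) → (84.42,135.62) → (81.82,111.95) → (80.19,100.11). Open path.

**Shape 2** — `<polyline>` open polyline, stroke `#ff8800` → cut (S908, F1301). Machine vertices: (27.83,226.37) → (120.16,221.04) → (98.80,119.90) → (20.76,170.02) → (87.90,92.62). Open path.

**Shape 3** — `<path>` cubic bezier, stroke `#ff8800` → cut (S908, F1301). Control points (SVG): P0=(94.97,123.91), P1=(113.88,132.75), P2=(71.87,163.01), P3=(67.43,141.06); sampled at t=k/6. Machine vertices: (94.97,108.99) → (99.80,103.13) → (97.22,95.74) → (89.96,88.87) → (80.75,84.57) → (72.32,84.87) → (67.43,91.84). Open path.

**Shape 4** — `<path>` open polyline, stroke `#ff00ff` → engrave (S190, F3031). Machine vertices: (148.61,189.02) → (18.58,179.80) → (13.19,148.83) → (117.27,80.56) → (73.40,21.66). Open path.

**Shape 5** — `<path>` rectangle, stroke `#ff00ff` → engrave (S190, F3031). Machine vertices: (30.80,140.45) → (51.00,140.45) → (51.00,78.89) → (30.80,78.89) → (30.80,140.45). Closed: final G1 returns to the first vertex.

**Shape 6** — `<polygon>` rectangle, stroke `#ff8800` → cut (S908, F1301). Machine vertices: (54.91,209.71) → (90.85,209.71) → (90.85,134.12) → (54.91,134.12) → (54.91,209.71). Closed: final G1 returns to the first vertex.

**Shape 7** — `<polyline>` open polyline, stroke `#ff00ff` → engrave (S190, F3031). Machine vertices: (91.72,207.87) → (10.89,28.47) → (81.06,202.18) → (39.55,126.68). Open path.

; Generated by LaserGRBL
G21
G90
G00 X78.49 Y205.18
M3 S190
G01 X85.03 Y205.88 F3031
G01 X87.33 Y189.75
G01 X86.69 Y163.94
G01 X84.42 Y135.62
G01 X81.82 Y111.95
G01 X80.19 Y100.11
G00 X27.83 Y226.37
M3 S908
G01 X120.16 Y221.04 F1301
G01 X98.80 Y119.90
G01 X20.76 Y170.02
G01 X87.90 Y92.62
G00 X94.97 Y108.99
M3 S908
G01 X99.80 Y103.13 F1301
G01 X97.22 Y95.74
G01 X89.96 Y88.87
G01 X80.75 Y84.57
G01 X72.32 Y84.87
G01 X67.43 Y91.84
G00 X148.61 Y189.02
M3 S190
G01 X18.58 Y179.80 F3031
G01 X13.19 Y148.83
G01 X117.27 Y80.56
G01 X73.40 Y21.66
G00 X30.80 Y140.45
M3 S190
G01 X51.00 Y140.45 F3031
G01 X51.00 Y78.89
G01 X30.80 Y78.89
G01 X30.80 Y140.45
G00 X54.91 Y209.71
M3 S908
G01 X90.85 Y209.71 F1301
G01 X90.85 Y134.12
G01 X54.91 Y134.12
G01 X54.91 Y209.71
G00 X91.72 Y207.87
M3 S190
G01 X10.89 Y28.47 F3031
G01 X81.06 Y202.18
G01 X39.55 Y126.68
M5
G00 X0.00 Y0.00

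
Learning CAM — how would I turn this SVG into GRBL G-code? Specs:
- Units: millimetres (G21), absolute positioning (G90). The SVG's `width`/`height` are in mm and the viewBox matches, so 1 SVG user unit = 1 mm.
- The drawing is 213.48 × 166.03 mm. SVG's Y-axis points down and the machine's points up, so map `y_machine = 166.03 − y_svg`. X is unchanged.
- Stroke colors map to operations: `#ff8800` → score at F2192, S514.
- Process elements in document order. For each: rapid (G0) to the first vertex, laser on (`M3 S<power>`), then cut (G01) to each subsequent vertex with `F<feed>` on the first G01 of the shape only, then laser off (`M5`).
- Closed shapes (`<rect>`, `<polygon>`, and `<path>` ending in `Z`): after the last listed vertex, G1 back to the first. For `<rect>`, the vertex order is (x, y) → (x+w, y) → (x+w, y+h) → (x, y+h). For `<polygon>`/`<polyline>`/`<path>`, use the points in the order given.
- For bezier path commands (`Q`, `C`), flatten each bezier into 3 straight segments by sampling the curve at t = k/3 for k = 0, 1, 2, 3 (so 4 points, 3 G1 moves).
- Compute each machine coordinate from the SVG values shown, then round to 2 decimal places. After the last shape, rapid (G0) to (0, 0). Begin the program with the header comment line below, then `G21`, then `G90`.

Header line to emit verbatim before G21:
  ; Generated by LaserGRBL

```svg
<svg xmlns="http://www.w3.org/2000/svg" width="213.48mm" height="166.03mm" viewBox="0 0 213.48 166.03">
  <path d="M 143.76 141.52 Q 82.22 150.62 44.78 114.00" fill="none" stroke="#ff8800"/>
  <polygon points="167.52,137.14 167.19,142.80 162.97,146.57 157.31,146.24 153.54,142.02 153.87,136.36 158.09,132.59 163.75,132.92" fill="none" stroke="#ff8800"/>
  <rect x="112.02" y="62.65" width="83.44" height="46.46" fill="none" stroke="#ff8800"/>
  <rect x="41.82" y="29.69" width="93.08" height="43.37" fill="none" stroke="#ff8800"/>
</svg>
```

viewBox `0 0 213.48 166.03` with mm width/height → 1 unit = 1 mm. Flip: y_m = 166.03 − y_svg.

**Shape 1** — `<path>` quadratic bezier, stroke `#ff8800` → score (S514, F2192). Control points (SVG): P0=(143.76,141.52), P1=(82.22,150.62), P2=(44.78,114.00); sampled at t=k/3. Machine vertices: (143.76,24.51) → (105.41,23.52) → (72.42,32.70) → (44.78,52.03). Open path.

**Shape 2** — `<polygon>` regular polygon, stroke `#ff8800` → score (S514, F2192). Machine vertices: (167.52,28.89) → (167.19,23.23) → (162.97,19.46) → (157.31,19.79) → (153.54,24.01) → (153.87,29.67) → (158.09,33.44) → (163.75,33.11) → (167.52,28.89). Closed: final G1 returns to the first vertex.

**Shape 3** — `<rect>` rectangle, stroke `#ff8800` → score (S514, F2192). Machine vertices: (112.02,103.38) → (195.46,103.38) → (195.46,56.92) → (112.02,56.92) → (112.02,103.38). Closed: final G1 returns to the first vertex.

**Shape 4** — `<rect>` rectangle, stroke `#ff8800` → score (S514, F2192). Machine vertices: (41.82,136.34) → (134.90,136.34) → (134.90,92.97) → (41.82,92.97) → (41.82,136.34). Closed: final G1 returns to the first vertex.

; Generated by LaserGRBL
G21
G90
G0 X143.76 Y24.51
M3 S514
G01 X105.41 Y23.52 F2192
G01 X72.42 Y32.70
G01 X44.78 Y52.03
M5
G0 X167.52 Y28.89
M3 S514
G01 X167.19 Y23.23 F2192
G01 X162.97 Y19.46
G01 X157.31 Y19.79
G01 X153.54 Y24.01
G01 X153.87 Y29.67
G01 X158.09 Y33.44
G01 X163.75 Y33.11
G01 X167.52 Y28.89
M5
G0 X112.02 Y103.38
M3 S514
G01 X195.46 Y103.38 F2192
G01 X195.46 Y56.92
G01 X112.02 Y56.92
G01 X112.02 Y103.38
M5
G0 X41.82 Y136.34
M3 S514
G01 X134.90 Y136.34 F2192
G01 X134.90 Y92.97
G01 X41.82 Y92.97
G01 X41.82 Y136.34
M5
G0 X0.00 Y0.00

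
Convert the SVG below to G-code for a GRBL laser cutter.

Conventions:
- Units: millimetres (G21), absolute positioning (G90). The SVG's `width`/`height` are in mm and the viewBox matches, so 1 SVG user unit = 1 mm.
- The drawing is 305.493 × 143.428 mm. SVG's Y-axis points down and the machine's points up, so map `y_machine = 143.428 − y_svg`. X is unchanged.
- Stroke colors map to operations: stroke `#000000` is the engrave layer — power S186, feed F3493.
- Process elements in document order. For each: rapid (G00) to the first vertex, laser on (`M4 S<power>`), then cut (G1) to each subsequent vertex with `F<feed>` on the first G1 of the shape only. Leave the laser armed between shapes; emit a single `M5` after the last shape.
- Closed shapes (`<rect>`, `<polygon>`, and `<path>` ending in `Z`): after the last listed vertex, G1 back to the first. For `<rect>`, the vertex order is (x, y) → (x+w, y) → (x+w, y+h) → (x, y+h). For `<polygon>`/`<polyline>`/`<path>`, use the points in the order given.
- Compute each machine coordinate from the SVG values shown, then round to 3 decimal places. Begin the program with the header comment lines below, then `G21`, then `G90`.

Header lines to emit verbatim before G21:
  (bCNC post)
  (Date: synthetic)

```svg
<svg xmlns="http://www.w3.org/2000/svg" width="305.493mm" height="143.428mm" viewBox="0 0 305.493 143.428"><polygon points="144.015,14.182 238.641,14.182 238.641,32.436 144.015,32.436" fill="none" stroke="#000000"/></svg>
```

(bCNC post)
(Date: synthetic)
G21
G90
G00 X144.015 Y129.246
M4 S186
G1 X238.641 Y129.246 F3493
G1 X238.641 Y110.992
G1 X144.015 Y110.992
G1 X144.015 Y129.246
M5

1 u = 1 mm; y_m = 143.428 − y.

[1] `<polygon>` rectangle, #000000→engrave S186 F3493: (144.015,129.246) → (238.641,129.246) → (238.641,110.992) → (144.015,110.992) → (144.015,129.246) (closed)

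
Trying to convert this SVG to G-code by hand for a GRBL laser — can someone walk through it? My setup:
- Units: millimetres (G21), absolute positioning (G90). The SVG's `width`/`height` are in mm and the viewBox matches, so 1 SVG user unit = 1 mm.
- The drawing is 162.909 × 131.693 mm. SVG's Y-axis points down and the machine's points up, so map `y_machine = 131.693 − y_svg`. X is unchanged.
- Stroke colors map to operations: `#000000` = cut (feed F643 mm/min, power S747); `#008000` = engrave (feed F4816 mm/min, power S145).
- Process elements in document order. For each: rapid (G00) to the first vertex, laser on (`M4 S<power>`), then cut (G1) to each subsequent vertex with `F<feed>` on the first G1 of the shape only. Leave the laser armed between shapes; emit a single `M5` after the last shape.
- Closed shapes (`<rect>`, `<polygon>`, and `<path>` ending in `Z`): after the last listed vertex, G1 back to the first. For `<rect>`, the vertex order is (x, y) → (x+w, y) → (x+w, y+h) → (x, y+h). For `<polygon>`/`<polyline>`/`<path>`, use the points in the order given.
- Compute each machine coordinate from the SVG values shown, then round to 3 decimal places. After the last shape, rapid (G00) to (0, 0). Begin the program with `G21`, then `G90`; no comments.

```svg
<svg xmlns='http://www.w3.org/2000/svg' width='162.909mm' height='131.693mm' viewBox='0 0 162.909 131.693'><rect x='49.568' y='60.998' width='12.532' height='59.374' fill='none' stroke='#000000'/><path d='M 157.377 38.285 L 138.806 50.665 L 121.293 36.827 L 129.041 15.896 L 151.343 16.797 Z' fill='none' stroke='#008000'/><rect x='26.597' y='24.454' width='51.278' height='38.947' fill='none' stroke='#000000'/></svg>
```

G21
G90
G00 X49.568 Y70.695
M4 S747
G1 X62.100 Y70.695 F643
G1 X62.100 Y11.321
G1 X49.568 Y11.321
G1 X49.568 Y70.695
G00 X157.377 Y93.408
M4 S145
G1 X138.806 Y81.028 F4816
G1 X121.293 Y94.866
G1 X129.041 Y115.797
G1 X151.343 Y114.896
G1 X157.377 Y93.408
G00 X26.597 Y107.239
M4 S747
G1 X77.875 Y107.239 F643
G1 X77.875 Y68.292
G1 X26.597 Y68.292
G1 X26.597 Y107.239
M5
G00 X0.000 Y0.000

viewBox `0 0 162.909 131.693` with mm width/height → 1 unit = 1 mm. Flip: y_m = 131.693 − y_svg.

**Shape 1** — `<rect>` rectangle, stroke `#000000` → cut (S747, F643). Machine vertices: (49.568,70.695) → (62.100,70.695) → (62.100,11.321) → (49.568,11.321) → (49.568,70.695). Closed: final G1 returns to the first vertex.

**Shape 2** — `<path>` regular polygon, stroke `#008000` → engrave (S145, F4816). Machine vertices: (157.377,93.408) → (138.806,81.028) → (121.293,94.866) → (129.041,115.797) → (151.343,114.896) → (157.377,93.408). Closed: final G1 returns to the first vertex.

**Shape 3** — `<rect>` rectangle, stroke `#000000` → cut (S747, F643). Machine vertices: (26.597,107.239) → (77.875,107.239) → (77.875,68.292) → (26.597,68.292) → (26.597,107.239). Closed: final G1 returns to the first vertex.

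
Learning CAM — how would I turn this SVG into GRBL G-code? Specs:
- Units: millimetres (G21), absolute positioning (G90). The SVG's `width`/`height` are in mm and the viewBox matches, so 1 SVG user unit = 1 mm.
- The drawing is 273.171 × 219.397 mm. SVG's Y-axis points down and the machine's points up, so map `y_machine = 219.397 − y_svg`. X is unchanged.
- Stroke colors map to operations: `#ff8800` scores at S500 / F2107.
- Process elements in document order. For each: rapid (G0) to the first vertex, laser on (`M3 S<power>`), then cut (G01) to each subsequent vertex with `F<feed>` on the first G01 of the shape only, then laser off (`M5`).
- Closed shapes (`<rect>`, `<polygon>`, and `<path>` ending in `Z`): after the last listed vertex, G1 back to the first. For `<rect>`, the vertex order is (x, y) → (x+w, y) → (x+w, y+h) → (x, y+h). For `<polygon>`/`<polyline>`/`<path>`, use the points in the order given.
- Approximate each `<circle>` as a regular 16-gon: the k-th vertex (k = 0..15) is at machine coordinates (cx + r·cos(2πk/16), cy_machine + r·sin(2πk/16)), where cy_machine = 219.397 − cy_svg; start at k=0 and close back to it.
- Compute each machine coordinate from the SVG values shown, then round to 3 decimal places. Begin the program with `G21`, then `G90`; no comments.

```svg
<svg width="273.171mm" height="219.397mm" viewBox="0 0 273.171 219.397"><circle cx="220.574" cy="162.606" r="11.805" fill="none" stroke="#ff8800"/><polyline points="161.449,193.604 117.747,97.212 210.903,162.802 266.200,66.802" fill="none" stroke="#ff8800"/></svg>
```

G21
G90
G0 X232.379 Y56.791
M3 S500
G01 X231.480 Y61.309 F2107
G01 X228.921 Y65.138
G01 X225.092 Y67.697
G01 X220.574 Y68.596
G01 X216.056 Y67.697
G01 X212.227 Y65.138
G01 X209.668 Y61.309
G01 X208.769 Y56.791
G01 X209.668 Y52.273
G01 X212.227 Y48.444
G01 X216.056 Y45.885
G01 X220.574 Y44.986
G01 X225.092 Y45.885
G01 X228.921 Y48.444
G01 X231.480 Y52.273
G01 X232.379 Y56.791
M5
G0 X161.449 Y25.793
M3 S500
G01 X117.747 Y122.185 F2107
G01 X210.903 Y56.595
G01 X266.200 Y152.595
M5

1 u = 1 mm; y_m = 219.397 − y.

[1] `<circle>` circle, #ff8800→score S500 F2107: (232.379,56.791) → (231.480,61.309) → (228.921,65.138) → (225.092,67.697) → (220.574,68.596) → (216.056,67.697) → (212.227,65.138) → (209.668,61.309) → (208.769,56.791) → (209.668,52.273) → (212.227,48.444) → (216.056,45.885) → (220.574,44.986) → (225.092,45.885) → (228.921,48.444) → (231.480,52.273) → (232.379,56.791) (closed)

[2] `<polyline>` open polyline, #ff8800→score S500 F2107: (161.449,25.793) → (117.747,122.185) → (210.903,56.595) → (266.200,152.595)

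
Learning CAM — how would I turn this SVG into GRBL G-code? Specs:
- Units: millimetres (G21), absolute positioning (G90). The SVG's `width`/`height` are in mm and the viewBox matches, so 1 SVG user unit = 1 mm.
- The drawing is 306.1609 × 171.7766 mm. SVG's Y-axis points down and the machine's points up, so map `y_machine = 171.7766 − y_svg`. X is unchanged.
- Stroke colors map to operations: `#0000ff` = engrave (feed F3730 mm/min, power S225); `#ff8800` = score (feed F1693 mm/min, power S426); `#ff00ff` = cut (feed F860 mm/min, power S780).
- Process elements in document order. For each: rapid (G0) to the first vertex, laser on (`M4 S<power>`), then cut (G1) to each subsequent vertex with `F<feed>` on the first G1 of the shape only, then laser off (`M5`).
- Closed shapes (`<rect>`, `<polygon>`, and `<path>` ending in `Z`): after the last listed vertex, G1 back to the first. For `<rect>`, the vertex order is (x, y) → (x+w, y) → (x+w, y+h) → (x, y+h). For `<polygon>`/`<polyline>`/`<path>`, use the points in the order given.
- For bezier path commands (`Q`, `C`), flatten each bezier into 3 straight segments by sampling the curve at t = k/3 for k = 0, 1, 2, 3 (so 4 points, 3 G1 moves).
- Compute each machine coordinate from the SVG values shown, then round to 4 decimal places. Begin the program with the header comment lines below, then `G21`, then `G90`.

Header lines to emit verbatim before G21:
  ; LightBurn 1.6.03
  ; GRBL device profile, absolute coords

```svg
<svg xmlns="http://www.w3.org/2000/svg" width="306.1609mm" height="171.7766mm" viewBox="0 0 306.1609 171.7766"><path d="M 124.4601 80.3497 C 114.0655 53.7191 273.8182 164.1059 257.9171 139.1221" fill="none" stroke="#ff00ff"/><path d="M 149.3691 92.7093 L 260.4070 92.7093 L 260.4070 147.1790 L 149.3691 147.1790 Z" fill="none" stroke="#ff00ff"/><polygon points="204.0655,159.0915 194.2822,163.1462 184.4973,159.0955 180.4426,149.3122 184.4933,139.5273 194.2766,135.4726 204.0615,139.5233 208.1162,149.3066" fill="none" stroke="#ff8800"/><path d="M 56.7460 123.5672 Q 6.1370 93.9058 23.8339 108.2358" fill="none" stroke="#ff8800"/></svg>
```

; LightBurn 1.6.03
; GRBL device profile, absolute coords
G21
G90
G0 X124.4601 Y91.4269
M4 S780
G1 X157.9738 Y82.4735 F860
G1 X228.0744 Y42.7058
G1 X257.9171 Y32.6545
M5
G0 X149.3691 Y79.0673
M4 S780
G1 X260.4070 Y79.0673 F860
G1 X260.4070 Y24.5976
G1 X149.3691 Y24.5976
G1 X149.3691 Y79.0673
M5
G0 X204.0655 Y12.6851
M4 S426
G1 X194.2822 Y8.6304 F1693
G1 X184.4973 Y12.6811
G1 X180.4426 Y22.4644
G1 X184.4933 Y32.2493
G1 X194.2766 Y36.3040
G1 X204.0615 Y32.2533
G1 X208.1162 Y22.4700
G1 X204.0655 Y12.6851
M5
G0 X56.7460 Y48.2094
M4 S426
G1 X30.5962 Y63.0957 F1693
G1 X19.6255 Y68.2062
G1 X23.8339 Y63.5408
M5

Since the viewBox matches the mm dimensions, user units are millimetres directly. The only transform is the Y-flip y_m = 171.7766 − y_svg.

Shape 1 is a cubic bezier drawn with `<path>`. Its stroke #ff00ff means cut at S780, F860. After flipping Y the toolpath is (124.4601,91.4269) → (157.9738,82.4735) → (228.0744,42.7058) → (257.9171,32.6545).

Shape 2 is a rectangle drawn with `<path>`. Its stroke #ff00ff means cut at S780, F860. After flipping Y the toolpath is (149.3691,79.0673) → (260.4070,79.0673) → (260.4070,24.5976) → (149.3691,24.5976) → (149.3691,79.0673), returning to the start.

Shape 3 is a regular polygon drawn with `<polygon>`. Its stroke #ff8800 means score at S426, F1693. After flipping Y the toolpath is (204.0655,12.6851) → (194.2822,8.6304) → (184.4973,12.6811) → (180.4426,22.4644) → (184.4933,32.2493) → (194.2766,36.3040) → (204.0615,32.2533) → (208.1162,22.4700) → (204.0655,12.6851), returning to the start.

Shape 4 is a quadratic bezier drawn with `<path>`. Its stroke #ff8800 means score at S426, F1693. After flipping Y the toolpath is (56.7460,48.2094) → (30.5962,63.0957) → (19.6255,68.2062) → (23.8339,63.5408).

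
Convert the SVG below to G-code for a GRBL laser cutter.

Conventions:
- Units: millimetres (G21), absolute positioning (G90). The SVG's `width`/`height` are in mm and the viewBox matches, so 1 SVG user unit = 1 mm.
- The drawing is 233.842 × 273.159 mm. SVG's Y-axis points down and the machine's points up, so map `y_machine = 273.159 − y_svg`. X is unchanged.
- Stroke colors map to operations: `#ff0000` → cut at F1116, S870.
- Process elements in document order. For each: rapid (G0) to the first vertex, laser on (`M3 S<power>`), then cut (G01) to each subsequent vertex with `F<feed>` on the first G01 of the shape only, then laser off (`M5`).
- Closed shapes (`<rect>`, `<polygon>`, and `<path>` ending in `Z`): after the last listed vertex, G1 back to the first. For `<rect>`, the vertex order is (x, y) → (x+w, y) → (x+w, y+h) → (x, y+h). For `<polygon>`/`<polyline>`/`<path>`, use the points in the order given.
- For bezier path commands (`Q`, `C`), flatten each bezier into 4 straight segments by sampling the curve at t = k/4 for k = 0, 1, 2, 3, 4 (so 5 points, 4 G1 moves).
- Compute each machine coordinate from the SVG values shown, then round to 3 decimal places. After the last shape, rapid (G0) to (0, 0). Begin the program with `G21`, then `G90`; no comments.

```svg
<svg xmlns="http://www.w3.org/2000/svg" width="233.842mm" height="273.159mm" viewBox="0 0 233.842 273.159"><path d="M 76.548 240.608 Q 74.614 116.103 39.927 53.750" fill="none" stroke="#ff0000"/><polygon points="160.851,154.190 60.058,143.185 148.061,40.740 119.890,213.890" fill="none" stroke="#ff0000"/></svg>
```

G21
G90
G0 X76.548 Y32.551
M3 S870
G01 X73.534 Y90.919 F1116
G01 X66.426 Y141.518
G01 X55.223 Y184.348
G01 X39.927 Y219.409
M5
G0 X160.851 Y118.969
M3 S870
G01 X60.058 Y129.974 F1116
G01 X148.061 Y232.419
G01 X119.890 Y59.269
G01 X160.851 Y118.969
M5
G0 X0.000 Y0.000

Since the viewBox matches the mm dimensions, user units are millimetres directly. The only transform is the Y-flip y_m = 273.159 − y_svg.

Shape 1 is a quadratic bezier drawn with `<path>`. Its stroke #ff0000 means cut at S870, F1116. After flipping Y the toolpath is (76.548,32.551) → (73.534,90.919) → (66.426,141.518) → (55.223,184.348) → (39.927,219.409).

Shape 2 is a closed polygon drawn with `<polygon>`. Its stroke #ff0000 means cut at S870, F1116. After flipping Y the toolpath is (160.851,118.969) → (60.058,129.974) → (148.061,232.419) → (119.890,59.269) → (160.851,118.969), returning to the start.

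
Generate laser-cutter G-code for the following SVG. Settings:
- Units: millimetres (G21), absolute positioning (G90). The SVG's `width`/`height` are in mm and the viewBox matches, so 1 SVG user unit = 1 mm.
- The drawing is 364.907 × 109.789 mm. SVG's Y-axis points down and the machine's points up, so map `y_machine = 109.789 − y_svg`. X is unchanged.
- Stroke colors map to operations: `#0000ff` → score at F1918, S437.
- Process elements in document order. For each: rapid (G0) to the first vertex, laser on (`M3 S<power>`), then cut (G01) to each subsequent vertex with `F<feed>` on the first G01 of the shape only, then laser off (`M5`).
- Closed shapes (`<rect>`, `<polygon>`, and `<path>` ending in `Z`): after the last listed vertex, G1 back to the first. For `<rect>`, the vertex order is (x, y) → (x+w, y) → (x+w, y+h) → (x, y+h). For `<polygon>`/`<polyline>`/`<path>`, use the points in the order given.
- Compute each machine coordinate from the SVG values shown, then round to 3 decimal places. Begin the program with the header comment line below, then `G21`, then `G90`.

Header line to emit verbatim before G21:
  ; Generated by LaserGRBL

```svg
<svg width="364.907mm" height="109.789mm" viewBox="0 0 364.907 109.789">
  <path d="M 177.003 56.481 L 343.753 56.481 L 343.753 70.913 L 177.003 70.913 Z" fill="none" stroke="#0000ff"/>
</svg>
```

1 u = 1 mm; y_m = 109.789 − y.

[1] `<path>` rectangle, #0000ff→score S437 F1918: (177.003,53.308) → (343.753,53.308) → (343.753,38.876) → (177.003,38.876) → (177.003,53.308) (closed)

; Generated by LaserGRBL
G21
G90
G0 X177.003 Y53.308
M3 S437
G01 X343.753 Y53.308 F1918
G01 X343.753 Y38.876
G01 X177.003 Y38.876
G01 X177.003 Y53.308
M5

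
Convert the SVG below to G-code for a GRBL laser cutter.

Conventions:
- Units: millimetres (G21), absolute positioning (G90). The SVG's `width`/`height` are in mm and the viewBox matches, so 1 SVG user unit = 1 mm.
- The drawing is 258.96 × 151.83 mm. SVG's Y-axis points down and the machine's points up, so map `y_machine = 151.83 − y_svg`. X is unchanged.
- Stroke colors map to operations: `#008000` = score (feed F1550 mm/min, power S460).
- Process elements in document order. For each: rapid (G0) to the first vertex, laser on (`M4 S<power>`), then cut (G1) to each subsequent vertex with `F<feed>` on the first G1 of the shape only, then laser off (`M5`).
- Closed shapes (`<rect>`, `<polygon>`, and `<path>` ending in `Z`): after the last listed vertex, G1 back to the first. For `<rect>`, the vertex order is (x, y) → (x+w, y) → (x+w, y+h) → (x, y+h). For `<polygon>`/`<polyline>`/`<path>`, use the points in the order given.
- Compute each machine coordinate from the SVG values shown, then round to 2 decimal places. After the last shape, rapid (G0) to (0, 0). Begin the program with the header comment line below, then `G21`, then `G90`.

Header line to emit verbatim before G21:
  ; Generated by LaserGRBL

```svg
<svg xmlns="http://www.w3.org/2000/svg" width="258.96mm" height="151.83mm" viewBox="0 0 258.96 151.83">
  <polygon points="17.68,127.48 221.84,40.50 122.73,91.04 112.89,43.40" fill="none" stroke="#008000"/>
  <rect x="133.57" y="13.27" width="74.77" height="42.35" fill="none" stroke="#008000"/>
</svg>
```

; Generated by LaserGRBL
G21
G90
G0 X17.68 Y24.35
M4 S460
G1 X221.84 Y111.33 F1550
G1 X122.73 Y60.79
G1 X112.89 Y108.43
G1 X17.68 Y24.35
M5
G0 X133.57 Y138.56
M4 S460
G1 X208.34 Y138.56 F1550
G1 X208.34 Y96.21
G1 X133.57 Y96.21
G1 X133.57 Y138.56
M5
G0 X0.00 Y0.00

viewBox `0 0 258.96 151.83` with mm width/height → 1 unit = 1 mm. Flip: y_m = 151.83 − y_svg.

**Shape 1** — `<polygon>` closed polygon, stroke `#008000` → score (S460, F1550). Machine vertices: (17.68,24.35) → (221.84,111.33) → (122.73,60.79) → (112.89,108.43) → (17.68,24.35). Closed: final G1 returns to the first vertex.

**Shape 2** — `<rect>` rectangle, stroke `#008000` → score (S460, F1550). Machine vertices: (133.57,138.56) → (208.34,138.56) → (208.34,96.21) → (133.57,96.21) → (133.57,138.56). Closed: final G1 returns to the first vertex.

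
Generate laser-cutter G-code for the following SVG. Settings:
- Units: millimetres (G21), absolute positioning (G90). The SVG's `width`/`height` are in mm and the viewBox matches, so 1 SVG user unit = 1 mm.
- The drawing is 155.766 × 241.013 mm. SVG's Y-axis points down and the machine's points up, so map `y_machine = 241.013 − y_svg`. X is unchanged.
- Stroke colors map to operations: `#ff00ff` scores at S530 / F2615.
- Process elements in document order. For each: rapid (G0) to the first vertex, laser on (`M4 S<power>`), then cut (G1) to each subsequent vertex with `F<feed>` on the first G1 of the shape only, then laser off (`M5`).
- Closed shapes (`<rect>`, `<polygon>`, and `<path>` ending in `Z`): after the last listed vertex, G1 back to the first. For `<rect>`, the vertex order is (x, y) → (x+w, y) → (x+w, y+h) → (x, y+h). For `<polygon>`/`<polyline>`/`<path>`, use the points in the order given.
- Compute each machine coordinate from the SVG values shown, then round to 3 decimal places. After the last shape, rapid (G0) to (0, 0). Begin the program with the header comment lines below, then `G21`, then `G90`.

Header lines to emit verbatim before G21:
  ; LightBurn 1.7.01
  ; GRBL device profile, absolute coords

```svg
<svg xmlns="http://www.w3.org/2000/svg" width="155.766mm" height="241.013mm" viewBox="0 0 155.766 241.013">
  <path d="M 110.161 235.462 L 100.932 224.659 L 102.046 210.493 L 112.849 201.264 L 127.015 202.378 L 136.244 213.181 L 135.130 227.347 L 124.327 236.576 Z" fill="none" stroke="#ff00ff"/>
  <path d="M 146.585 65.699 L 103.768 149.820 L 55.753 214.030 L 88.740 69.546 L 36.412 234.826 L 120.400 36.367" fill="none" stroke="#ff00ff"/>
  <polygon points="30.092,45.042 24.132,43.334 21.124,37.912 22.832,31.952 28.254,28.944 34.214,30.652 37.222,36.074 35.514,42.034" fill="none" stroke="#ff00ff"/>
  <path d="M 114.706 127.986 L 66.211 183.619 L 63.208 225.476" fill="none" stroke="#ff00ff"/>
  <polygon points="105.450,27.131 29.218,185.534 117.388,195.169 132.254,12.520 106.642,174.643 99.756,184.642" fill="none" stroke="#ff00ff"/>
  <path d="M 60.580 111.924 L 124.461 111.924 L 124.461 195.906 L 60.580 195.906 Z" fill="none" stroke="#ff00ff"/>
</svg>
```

1 u = 1 mm; y_m = 241.013 − y.

[1] `<path>` regular polygon, #ff00ff→score S530 F2615: (110.161,5.551) → (100.932,16.354) → (102.046,30.520) → (112.849,39.749) → (127.015,38.635) → (136.244,27.832) → (135.130,13.666) → (124.327,4.437) → (110.161,5.551) (closed)

[2] `<path>` open polyline, #ff00ff→score S530 F2615: (146.585,175.314) → (103.768,91.193) → (55.753,26.983) → (88.740,171.467) → (36.412,6.187) → (120.400,204.646)

[3] `<polygon>` regular polygon, #ff00ff→score S530 F2615: (30.092,195.971) → (24.132,197.679) → (21.124,203.101) → (22.832,209.061) → (28.254,212.069) → (34.214,210.361) → (37.222,204.939) → (35.514,198.979) → (30.092,195.971) (closed)

[4] `<path>` open polyline, #ff00ff→score S530 F2615: (114.706,113.027) → (66.211,57.394) → (63.208,15.537)

[5] `<polygon>` closed polygon, #ff00ff→score S530 F2615: (105.450,213.882) → (29.218,55.479) → (117.388,45.844) → (132.254,228.493) → (106.642,66.370) → (99.756,56.371) → (105.450,213.882) (closed)

[6] `<path>` rectangle, #ff00ff→score S530 F2615: (60.580,129.089) → (124.461,129.089) → (124.461,45.107) → (60.580,45.107) → (60.580,129.089) (closed)

; LightBurn 1.7.01
; GRBL device profile, absolute coords
G21
G90
G0 X110.161 Y5.551
M4 S530
G1 X100.932 Y16.354 F2615
G1 X102.046 Y30.520
G1 X112.849 Y39.749
G1 X127.015 Y38.635
G1 X136.244 Y27.832
G1 X135.130 Y13.666
G1 X124.327 Y4.437
G1 X110.161 Y5.551
M5
G0 X146.585 Y175.314
M4 S530
G1 X103.768 Y91.193 F2615
G1 X55.753 Y26.983
G1 X88.740 Y171.467
G1 X36.412 Y6.187
G1 X120.400 Y204.646
M5
G0 X30.092 Y195.971
M4 S530
G1 X24.132 Y197.679 F2615
G1 X21.124 Y203.101
G1 X22.832 Y209.061
G1 X28.254 Y212.069
G1 X34.214 Y210.361
G1 X37.222 Y204.939
G1 X35.514 Y198.979
G1 X30.092 Y195.971
M5
G0 X114.706 Y113.027
M4 S530
G1 X66.211 Y57.394 F2615
G1 X63.208 Y15.537
M5
G0 X105.450 Y213.882
M4 S530
G1 X29.218 Y55.479 F2615
G1 X117.388 Y45.844
G1 X132.254 Y228.493
G1 X106.642 Y66.370
G1 X99.756 Y56.371
G1 X105.450 Y213.882
M5
G0 X60.580 Y129.089
M4 S530
G1 X124.461 Y129.089 F2615
G1 X124.461 Y45.107
G1 X60.580 Y45.107
G1 X60.580 Y129.089
M5
G0 X0.000 Y0.000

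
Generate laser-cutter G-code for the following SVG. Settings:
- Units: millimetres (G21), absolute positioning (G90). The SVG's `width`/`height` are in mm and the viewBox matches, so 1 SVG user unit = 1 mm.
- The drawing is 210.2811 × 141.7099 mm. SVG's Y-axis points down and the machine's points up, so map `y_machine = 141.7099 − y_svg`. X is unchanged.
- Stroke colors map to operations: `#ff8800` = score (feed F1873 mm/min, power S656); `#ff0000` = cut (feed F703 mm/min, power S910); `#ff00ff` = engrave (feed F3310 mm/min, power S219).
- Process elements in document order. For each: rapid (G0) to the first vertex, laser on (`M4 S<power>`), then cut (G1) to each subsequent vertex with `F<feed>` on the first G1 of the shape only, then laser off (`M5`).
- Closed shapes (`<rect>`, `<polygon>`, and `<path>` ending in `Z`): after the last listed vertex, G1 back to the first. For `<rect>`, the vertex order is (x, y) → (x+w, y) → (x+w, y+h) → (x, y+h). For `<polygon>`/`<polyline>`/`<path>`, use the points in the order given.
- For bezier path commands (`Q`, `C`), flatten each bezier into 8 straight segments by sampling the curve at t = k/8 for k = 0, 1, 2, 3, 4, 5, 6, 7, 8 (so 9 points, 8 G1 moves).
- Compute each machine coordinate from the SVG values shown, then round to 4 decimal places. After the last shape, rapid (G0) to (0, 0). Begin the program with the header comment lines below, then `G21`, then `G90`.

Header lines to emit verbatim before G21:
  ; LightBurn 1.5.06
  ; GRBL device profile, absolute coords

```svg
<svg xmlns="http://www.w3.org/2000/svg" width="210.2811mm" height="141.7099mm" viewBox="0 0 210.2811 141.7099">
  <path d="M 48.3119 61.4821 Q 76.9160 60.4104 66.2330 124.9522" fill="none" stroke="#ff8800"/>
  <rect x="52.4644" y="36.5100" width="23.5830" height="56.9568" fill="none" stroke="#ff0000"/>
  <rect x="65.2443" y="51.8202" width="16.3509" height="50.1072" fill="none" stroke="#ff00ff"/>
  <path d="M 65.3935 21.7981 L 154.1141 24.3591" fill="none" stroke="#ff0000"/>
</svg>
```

1 u = 1 mm; y_m = 141.7099 − y.

[1] `<path>` quadratic bezier, #ff8800→score S656 F1873: (48.3119,80.2278) → (54.8491,79.4705) → (60.1585,76.6628) → (64.2402,71.8047) → (67.0942,64.8961) → (68.7205,55.9372) → (69.1191,44.9278) → (68.2899,31.8679) → (66.2330,16.7577)

[2] `<rect>` rectangle, #ff0000→cut S910 F703: (52.4644,105.1999) → (76.0474,105.1999) → (76.0474,48.2431) → (52.4644,48.2431) → (52.4644,105.1999) (closed)

[3] `<rect>` rectangle, #ff00ff→engrave S219 F3310: (65.2443,89.8897) → (81.5952,89.8897) → (81.5952,39.7825) → (65.2443,39.7825) → (65.2443,89.8897) (closed)

[4] `<path>` line segment, #ff0000→cut S910 F703: (65.3935,119.9118) → (154.1141,117.3508)

; LightBurn 1.5.06
; GRBL device profile, absolute coords
G21
G90
G0 X48.3119 Y80.2278
M4 S656
G1 X54.8491 Y79.4705 F1873
G1 X60.1585 Y76.6628
G1 X64.2402 Y71.8047
G1 X67.0942 Y64.8961
G1 X68.7205 Y55.9372
G1 X69.1191 Y44.9278
G1 X68.2899 Y31.8679
G1 X66.2330 Y16.7577
M5
G0 X52.4644 Y105.1999
M4 S910
G1 X76.0474 Y105.1999 F703
G1 X76.0474 Y48.2431
G1 X52.4644 Y48.2431
G1 X52.4644 Y105.1999
M5
G0 X65.2443 Y89.8897
M4 S219
G1 X81.5952 Y89.8897 F3310
G1 X81.5952 Y39.7825
G1 X65.2443 Y39.7825
G1 X65.2443 Y89.8897
M5
G0 X65.3935 Y119.9118
M4 S910
G1 X154.1141 Y117.3508 F703
M5
G0 X0.0000 Y0.0000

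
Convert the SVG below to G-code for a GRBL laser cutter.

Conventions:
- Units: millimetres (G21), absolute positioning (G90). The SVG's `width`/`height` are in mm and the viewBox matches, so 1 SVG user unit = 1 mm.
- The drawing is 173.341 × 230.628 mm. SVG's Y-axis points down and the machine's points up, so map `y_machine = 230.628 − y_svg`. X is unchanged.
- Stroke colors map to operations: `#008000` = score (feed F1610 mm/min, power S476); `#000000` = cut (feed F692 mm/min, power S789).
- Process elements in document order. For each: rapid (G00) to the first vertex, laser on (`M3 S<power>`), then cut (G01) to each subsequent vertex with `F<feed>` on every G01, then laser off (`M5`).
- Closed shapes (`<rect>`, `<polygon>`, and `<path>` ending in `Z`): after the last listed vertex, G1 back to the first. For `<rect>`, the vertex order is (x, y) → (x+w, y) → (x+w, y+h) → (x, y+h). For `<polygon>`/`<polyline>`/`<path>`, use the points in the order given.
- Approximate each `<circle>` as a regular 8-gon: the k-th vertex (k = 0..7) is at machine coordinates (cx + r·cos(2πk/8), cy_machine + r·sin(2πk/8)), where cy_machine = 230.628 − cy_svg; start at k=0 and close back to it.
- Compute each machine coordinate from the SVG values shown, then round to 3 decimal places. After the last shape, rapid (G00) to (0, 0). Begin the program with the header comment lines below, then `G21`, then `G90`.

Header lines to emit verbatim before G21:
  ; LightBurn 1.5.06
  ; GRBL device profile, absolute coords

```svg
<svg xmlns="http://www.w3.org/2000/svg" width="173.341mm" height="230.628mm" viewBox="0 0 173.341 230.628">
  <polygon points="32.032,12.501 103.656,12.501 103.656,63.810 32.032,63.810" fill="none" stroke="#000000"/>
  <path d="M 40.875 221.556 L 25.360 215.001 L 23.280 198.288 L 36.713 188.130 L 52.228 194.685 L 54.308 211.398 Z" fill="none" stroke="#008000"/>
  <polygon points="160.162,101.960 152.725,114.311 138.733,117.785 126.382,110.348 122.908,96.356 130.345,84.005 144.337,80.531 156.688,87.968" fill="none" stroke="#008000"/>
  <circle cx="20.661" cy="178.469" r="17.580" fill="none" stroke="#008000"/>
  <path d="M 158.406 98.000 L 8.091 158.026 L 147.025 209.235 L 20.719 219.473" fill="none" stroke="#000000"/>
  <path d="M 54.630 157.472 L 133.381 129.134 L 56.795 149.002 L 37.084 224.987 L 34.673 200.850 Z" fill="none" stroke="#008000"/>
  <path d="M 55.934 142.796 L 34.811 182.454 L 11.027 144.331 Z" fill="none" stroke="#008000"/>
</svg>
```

; LightBurn 1.5.06
; GRBL device profile, absolute coords
G21
G90
G00 X32.032 Y218.127
M3 S789
G01 X103.656 Y218.127 F692
G01 X103.656 Y166.818 F692
G01 X32.032 Y166.818 F692
G01 X32.032 Y218.127 F692
M5
G00 X40.875 Y9.072
M3 S476
G01 X25.360 Y15.627 F1610
G01 X23.280 Y32.340 F1610
G01 X36.713 Y42.498 F1610
G01 X52.228 Y35.943 F1610
G01 X54.308 Y19.230 F1610
G01 X40.875 Y9.072 F1610
M5
G00 X160.162 Y128.668
M3 S476
G01 X152.725 Y116.317 F1610
G01 X138.733 Y112.843 F1610
G01 X126.382 Y120.280 F1610
G01 X122.908 Y134.272 F1610
G01 X130.345 Y146.623 F1610
G01 X144.337 Y150.097 F1610
G01 X156.688 Y142.660 F1610
G01 X160.162 Y128.668 F1610
M5
G00 X38.241 Y52.159
M3 S476
G01 X33.092 Y64.590 F1610
G01 X20.661 Y69.739 F1610
G01 X8.230 Y64.590 F1610
G01 X3.081 Y52.159 F1610
G01 X8.230 Y39.728 F1610
G01 X20.661 Y34.579 F1610
G01 X33.092 Y39.728 F1610
G01 X38.241 Y52.159 F1610
M5
G00 X158.406 Y132.628
M3 S789
G01 X8.091 Y72.602 F692
G01 X147.025 Y21.393 F692
G01 X20.719 Y11.155 F692
M5
G00 X54.630 Y73.156
M3 S476
G01 X133.381 Y101.494 F1610
G01 X56.795 Y81.626 F1610
G01 X37.084 Y5.641 F1610
G01 X34.673 Y29.778 F1610
G01 X54.630 Y73.156 F1610
M5
G00 X55.934 Y87.832
M3 S476
G01 X34.811 Y48.174 F1610
G01 X11.027 Y86.297 F1610
G01 X55.934 Y87.832 F1610
M5
G00 X0.000 Y0.000

Since the viewBox matches the mm dimensions, user units are millimetres directly. The only transform is the Y-flip y_m = 230.628 − y_svg.

Shape 1 is a rectangle drawn with `<polygon>`. Its stroke #000000 means cut at S789, F692. After flipping Y the toolpath is (32.032,218.127) → (103.656,218.127) → (103.656,166.818) → (32.032,166.818) → (32.032,218.127), returning to the start.

Shape 2 is a regular polygon drawn with `<path>`. Its stroke #008000 means score at S476, F1610. After flipping Y the toolpath is (40.875,9.072) → (25.360,15.627) → (23.280,32.340) → (36.713,42.498) → (52.228,35.943) → (54.308,19.230) → (40.875,9.072), returning to the start.

Shape 3 is a regular polygon drawn with `<polygon>`. Its stroke #008000 means score at S476, F1610. After flipping Y the toolpath is (160.162,128.668) → (152.725,116.317) → (138.733,112.843) → (126.382,120.280) → (122.908,134.272) → (130.345,146.623) → (144.337,150.097) → (156.688,142.660) → (160.162,128.668), returning to the start.

Shape 4 is a circle drawn with `<circle>`. Its stroke #008000 means score at S476, F1610. After flipping Y the toolpath is (38.241,52.159) → (33.092,64.590) → (20.661,69.739) → (8.230,64.590) → (3.081,52.159) → (8.230,39.728) → (20.661,34.579) → (33.092,39.728) → (38.241,52.159), returning to the start.

Shape 5 is a open polyline drawn with `<path>`. Its stroke #000000 means cut at S789, F692. After flipping Y the toolpath is (158.406,132.628) → (8.091,72.602) → (147.025,21.393) → (20.719,11.155).

Shape 6 is a closed polygon drawn with `<path>`. Its stroke #008000 means score at S476, F1610. After flipping Y the toolpath is (54.630,73.156) → (133.381,101.494) → (56.795,81.626) → (37.084,5.641) → (34.673,29.778) → (54.630,73.156), returning to the start.

Shape 7 is a regular polygon drawn with `<path>`. Its stroke #008000 means score at S476, F1610. After flipping Y the toolpath is (55.934,87.832) → (34.811,48.174) → (11.027,86.297) → (55.934,87.832), returning to the start.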